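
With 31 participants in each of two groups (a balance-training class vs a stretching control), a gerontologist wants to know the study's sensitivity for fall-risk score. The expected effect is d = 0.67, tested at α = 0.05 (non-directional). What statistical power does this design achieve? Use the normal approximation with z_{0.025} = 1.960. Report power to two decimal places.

For two equal groups, power = Φ(d·√(n/2) − z_{α/2}).
d·√(n/2) = 0.67 × √(31/2) = 0.67 × 3.937 = 2.638.
z_β = 2.638 − 1.960 = 0.678.
Power = Φ(0.678) = 0.751.

power ≈ 0.75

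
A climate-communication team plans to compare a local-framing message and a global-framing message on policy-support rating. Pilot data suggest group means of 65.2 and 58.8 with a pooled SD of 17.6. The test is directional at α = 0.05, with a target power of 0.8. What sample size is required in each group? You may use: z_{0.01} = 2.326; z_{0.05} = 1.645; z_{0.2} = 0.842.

Cohen's d = |M₁ − M₂| / SD_pooled = |65.2 − 58.8| / 17.6 = 6.4 / 17.6 = 0.364.
For two independent groups with equal n: n = 2·((z_{α} + z_β) / d)².
z_{α} + z_β = 1.645 + 0.842 = 2.487.
n = 2 × (2.487 / 0.364)² = 2 × 6.832² = 2 × 46.68 = 93.4.
Round up to the next whole participant.

n = 94 per group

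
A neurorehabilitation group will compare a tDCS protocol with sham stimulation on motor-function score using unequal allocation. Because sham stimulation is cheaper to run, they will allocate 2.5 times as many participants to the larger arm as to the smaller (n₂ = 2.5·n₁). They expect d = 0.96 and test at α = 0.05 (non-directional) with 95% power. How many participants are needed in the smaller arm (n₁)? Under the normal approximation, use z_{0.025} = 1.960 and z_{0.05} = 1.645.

n₁ = 20

With allocation ratio k = n₂/n₁ = 2.5, Var(x̄₁−x̄₂) = σ²(1/n₁ + 1/(k·n₁)) = σ²·(k+1)/(k·n₁).
So n₁ = (1 + 1/k)·((z_{α/2} + z_β)/d)² = 1.400 × (3.605/0.96)².
n₁ = 1.400 × 14.10 = 19.7.
Round up: n₁ = 20, giving n₂ = 2.5 × 20 = 50.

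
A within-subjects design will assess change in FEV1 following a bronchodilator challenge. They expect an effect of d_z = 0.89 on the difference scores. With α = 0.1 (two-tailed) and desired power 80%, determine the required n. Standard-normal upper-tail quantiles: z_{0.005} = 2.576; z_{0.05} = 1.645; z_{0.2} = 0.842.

n = 8 pairs

For a paired (one-sample on differences) test: n = ((z_{α/2} + z_β) / d)².
z_{α/2} + z_β = 1.645 + 0.842 = 2.487.
n = (2.487 / 0.89)² = 2.794² = 7.81.
Round up.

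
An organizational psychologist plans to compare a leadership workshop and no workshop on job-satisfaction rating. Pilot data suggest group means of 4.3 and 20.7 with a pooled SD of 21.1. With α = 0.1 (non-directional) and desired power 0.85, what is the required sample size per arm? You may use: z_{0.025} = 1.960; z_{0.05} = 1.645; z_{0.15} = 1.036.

Cohen's d = |M₁ − M₂| / SD_pooled = |4.3 − 20.7| / 21.1 = 16.4 / 21.1 = 0.777.
For two independent groups with equal n: n = 2·((z_{α/2} + z_β) / d)².
z_{α/2} + z_β = 1.645 + 1.036 = 2.681.
n = 2 × (2.681 / 0.777)² = 2 × 3.450² = 2 × 11.91 = 23.8.
Round up to the next whole participant.

n = 24 per group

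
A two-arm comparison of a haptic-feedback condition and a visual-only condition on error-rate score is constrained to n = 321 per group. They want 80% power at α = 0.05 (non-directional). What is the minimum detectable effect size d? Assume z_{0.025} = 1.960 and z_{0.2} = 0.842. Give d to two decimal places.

For two independent groups of n = 321 each: d_min = (z_{α/2} + z_β)·√(2/n).
z-sum = 1.960 + 0.842 = 2.802.
d_min = 2.802 × √(2/321) = 2.802 × 0.0789 = 0.221.

d_min ≈ 0.22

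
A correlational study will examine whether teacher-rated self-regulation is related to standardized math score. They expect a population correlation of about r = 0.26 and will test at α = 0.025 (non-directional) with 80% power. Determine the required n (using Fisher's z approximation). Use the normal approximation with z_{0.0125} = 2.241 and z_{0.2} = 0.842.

n = 138

Fisher's z: C = ½·ln((1+r)/(1−r)) = ½·ln(1.7027) = 0.2661.
n = ((z_{α/2} + z_β)/C)² + 3.
(2.241 + 0.842) / 0.2661 = 3.083 / 0.2661 = 11.586.
n = 11.586² + 3 = 134.23 + 3 = 137.2.
Round up.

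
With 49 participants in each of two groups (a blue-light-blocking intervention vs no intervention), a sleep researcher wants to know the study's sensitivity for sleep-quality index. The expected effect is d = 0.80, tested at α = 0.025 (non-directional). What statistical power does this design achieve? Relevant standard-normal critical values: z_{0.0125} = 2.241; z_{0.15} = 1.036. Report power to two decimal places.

power ≈ 0.96

For two equal groups, power = Φ(d·√(n/2) − z_{α/2}).
d·√(n/2) = 0.80 × √(49/2) = 0.80 × 4.950 = 3.960.
z_β = 3.960 − 2.241 = 1.719.
Power = Φ(1.719) = 0.957.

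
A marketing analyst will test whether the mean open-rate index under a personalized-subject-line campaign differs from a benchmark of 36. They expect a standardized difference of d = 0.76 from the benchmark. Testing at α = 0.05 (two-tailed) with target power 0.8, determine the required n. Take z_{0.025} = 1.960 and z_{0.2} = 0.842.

n = 14

For a one-sample test: n = ((z_{α/2} + z_β) / d)².
z_{α/2} + z_β = 1.960 + 0.842 = 2.802.
n = (2.802 / 0.76)² = 3.687² = 13.59.
Round up.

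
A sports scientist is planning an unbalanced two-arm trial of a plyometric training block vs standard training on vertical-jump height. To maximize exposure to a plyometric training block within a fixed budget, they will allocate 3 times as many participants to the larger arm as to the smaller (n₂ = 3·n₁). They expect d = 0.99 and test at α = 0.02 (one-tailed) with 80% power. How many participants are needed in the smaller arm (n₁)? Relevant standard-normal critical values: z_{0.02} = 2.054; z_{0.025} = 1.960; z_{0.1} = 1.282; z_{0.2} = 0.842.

With allocation ratio k = n₂/n₁ = 3, Var(x̄₁−x̄₂) = σ²(1/n₁ + 1/(k·n₁)) = σ²·(k+1)/(k·n₁).
So n₁ = (1 + 1/k)·((z_{α} + z_β)/d)² = 1.333 × (2.896/0.99)².
n₁ = 1.333 × 8.56 = 11.4.
Round up: n₁ = 12, giving n₂ = 3 × 12 = 36.

n₁ = 12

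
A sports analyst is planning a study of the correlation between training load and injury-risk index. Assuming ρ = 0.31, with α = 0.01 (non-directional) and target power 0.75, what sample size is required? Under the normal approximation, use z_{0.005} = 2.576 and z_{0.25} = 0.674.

n = 106

Fisher's z: C = ½·ln((1+r)/(1−r)) = ½·ln(1.8986) = 0.3205.
n = ((z_{α/2} + z_β)/C)² + 3.
(2.576 + 0.674) / 0.3205 = 3.250 / 0.3205 = 10.140.
n = 10.140² + 3 = 102.83 + 3 = 105.8.
Round up.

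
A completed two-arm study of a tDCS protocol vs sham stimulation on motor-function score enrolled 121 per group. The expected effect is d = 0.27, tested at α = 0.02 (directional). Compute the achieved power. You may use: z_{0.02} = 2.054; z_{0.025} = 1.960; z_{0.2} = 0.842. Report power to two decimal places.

power ≈ 0.52

For two equal groups, power = Φ(d·√(n/2) − z_{α}).
d·√(n/2) = 0.27 × √(121/2) = 0.27 × 7.778 = 2.100.
z_β = 2.100 − 2.054 = 0.046.
Power = Φ(0.046) = 0.518.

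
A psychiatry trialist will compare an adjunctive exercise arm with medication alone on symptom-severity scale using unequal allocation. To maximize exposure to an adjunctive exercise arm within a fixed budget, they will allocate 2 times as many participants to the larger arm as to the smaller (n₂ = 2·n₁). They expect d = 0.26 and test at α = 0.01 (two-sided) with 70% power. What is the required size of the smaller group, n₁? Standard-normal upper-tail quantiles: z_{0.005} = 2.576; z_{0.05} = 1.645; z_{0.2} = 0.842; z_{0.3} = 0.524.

n₁ = 214

With allocation ratio k = n₂/n₁ = 2, Var(x̄₁−x̄₂) = σ²(1/n₁ + 1/(k·n₁)) = σ²·(k+1)/(k·n₁).
So n₁ = (1 + 1/k)·((z_{α/2} + z_β)/d)² = 1.500 × (3.100/0.26)².
n₁ = 1.500 × 142.16 = 213.2.
Round up: n₁ = 214, giving n₂ = 2 × 214 = 428.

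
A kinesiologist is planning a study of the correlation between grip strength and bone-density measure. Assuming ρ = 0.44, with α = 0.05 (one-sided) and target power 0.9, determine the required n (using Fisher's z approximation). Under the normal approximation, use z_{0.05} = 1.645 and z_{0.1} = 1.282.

Fisher's z: C = ½·ln((1+r)/(1−r)) = ½·ln(2.5714) = 0.4722.
n = ((z_{α} + z_β)/C)² + 3.
(1.645 + 1.282) / 0.4722 = 2.927 / 0.4722 = 6.199.
n = 6.199² + 3 = 38.42 + 3 = 41.4.
Round up.

n = 42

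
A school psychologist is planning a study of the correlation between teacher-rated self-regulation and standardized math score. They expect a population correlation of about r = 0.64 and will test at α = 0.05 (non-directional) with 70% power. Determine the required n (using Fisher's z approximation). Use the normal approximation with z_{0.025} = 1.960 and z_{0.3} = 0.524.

Fisher's z: C = ½·ln((1+r)/(1−r)) = ½·ln(4.5556) = 0.7582.
n = ((z_{α/2} + z_β)/C)² + 3.
(1.960 + 0.524) / 0.7582 = 2.484 / 0.7582 = 3.276.
n = 3.276² + 3 = 10.73 + 3 = 13.7.
Round up.

n = 14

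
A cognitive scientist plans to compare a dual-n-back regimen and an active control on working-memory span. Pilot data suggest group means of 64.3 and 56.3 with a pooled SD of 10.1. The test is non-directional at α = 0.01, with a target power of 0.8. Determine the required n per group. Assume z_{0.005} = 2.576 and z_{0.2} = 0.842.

n = 38 per group

Cohen's d = |M₁ − M₂| / SD_pooled = |64.3 − 56.3| / 10.1 = 8.0 / 10.1 = 0.792.
For two independent groups with equal n: n = 2·((z_{α/2} + z_β) / d)².
z_{α/2} + z_β = 2.576 + 0.842 = 3.418.
n = 2 × (3.418 / 0.792)² = 2 × 4.316² = 2 × 18.62 = 37.2.
Round up to the next whole participant.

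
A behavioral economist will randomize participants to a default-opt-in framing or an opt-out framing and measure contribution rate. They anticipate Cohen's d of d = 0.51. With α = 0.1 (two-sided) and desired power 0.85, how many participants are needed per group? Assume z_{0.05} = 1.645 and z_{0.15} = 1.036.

n = 56 per group

For two independent groups with equal n: n = 2·((z_{α/2} + z_β) / d)².
z_{α/2} + z_β = 1.645 + 1.036 = 2.681.
n = 2 × (2.681 / 0.51)² = 2 × 5.257² = 2 × 27.63 = 55.3.
Round up to the next whole participant.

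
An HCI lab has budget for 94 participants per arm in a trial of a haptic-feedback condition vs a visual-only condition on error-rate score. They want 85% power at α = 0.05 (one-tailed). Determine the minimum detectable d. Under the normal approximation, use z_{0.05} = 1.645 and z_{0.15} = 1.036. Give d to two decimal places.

For two independent groups of n = 94 each: d_min = (z_{α} + z_β)·√(2/n).
z-sum = 1.645 + 1.036 = 2.681.
d_min = 2.681 × √(2/94) = 2.681 × 0.1459 = 0.391.

d_min ≈ 0.39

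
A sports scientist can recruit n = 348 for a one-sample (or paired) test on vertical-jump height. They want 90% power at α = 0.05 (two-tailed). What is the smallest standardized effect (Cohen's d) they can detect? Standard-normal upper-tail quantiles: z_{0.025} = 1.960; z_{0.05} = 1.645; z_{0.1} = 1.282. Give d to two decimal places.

d_min ≈ 0.17

For a single sample (or paired design) of n = 348: d_min = (z_{α/2} + z_β)/√n.
z-sum = 1.960 + 1.282 = 3.242.
d_min = 3.242 / √348 = 3.242 / 18.655 = 0.174.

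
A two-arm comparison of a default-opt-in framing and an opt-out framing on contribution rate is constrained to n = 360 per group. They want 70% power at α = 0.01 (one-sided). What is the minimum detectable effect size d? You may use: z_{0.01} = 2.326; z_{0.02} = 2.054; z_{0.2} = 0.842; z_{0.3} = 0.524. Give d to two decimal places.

For two independent groups of n = 360 each: d_min = (z_{α} + z_β)·√(2/n).
z-sum = 2.326 + 0.524 = 2.850.
d_min = 2.850 × √(2/360) = 2.850 × 0.0745 = 0.212.

d_min ≈ 0.21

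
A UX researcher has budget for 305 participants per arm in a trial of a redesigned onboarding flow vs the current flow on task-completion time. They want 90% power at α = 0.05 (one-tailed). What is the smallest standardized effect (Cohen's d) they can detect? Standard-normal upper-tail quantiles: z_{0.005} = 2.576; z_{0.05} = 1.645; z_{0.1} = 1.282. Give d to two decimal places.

For two independent groups of n = 305 each: d_min = (z_{α} + z_β)·√(2/n).
z-sum = 1.645 + 1.282 = 2.927.
d_min = 2.927 × √(2/305) = 2.927 × 0.0810 = 0.237.

d_min ≈ 0.24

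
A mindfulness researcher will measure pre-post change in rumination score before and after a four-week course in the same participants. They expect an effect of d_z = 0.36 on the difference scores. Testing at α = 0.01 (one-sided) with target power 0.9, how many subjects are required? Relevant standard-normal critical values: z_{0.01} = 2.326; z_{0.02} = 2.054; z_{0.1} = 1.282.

n = 101 pairs

For a paired (one-sample on differences) test: n = ((z_{α} + z_β) / d)².
z_{α} + z_β = 2.326 + 1.282 = 3.608.
n = (3.608 / 0.36)² = 10.022² = 100.44.
Round up.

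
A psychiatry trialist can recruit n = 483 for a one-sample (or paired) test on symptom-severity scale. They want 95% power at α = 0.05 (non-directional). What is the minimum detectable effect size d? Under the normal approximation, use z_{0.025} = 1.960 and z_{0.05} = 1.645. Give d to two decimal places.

For a single sample (or paired design) of n = 483: d_min = (z_{α/2} + z_β)/√n.
z-sum = 1.960 + 1.645 = 3.605.
d_min = 3.605 / √483 = 3.605 / 21.977 = 0.164.

d_min ≈ 0.16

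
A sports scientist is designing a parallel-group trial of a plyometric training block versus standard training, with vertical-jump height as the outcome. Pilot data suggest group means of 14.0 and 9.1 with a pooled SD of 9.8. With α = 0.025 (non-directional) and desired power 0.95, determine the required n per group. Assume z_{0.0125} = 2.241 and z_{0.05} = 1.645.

n = 121 per group

Cohen's d = |M₁ − M₂| / SD_pooled = |14.0 − 9.1| / 9.8 = 4.9 / 9.8 = 0.500.
For two independent groups with equal n: n = 2·((z_{α/2} + z_β) / d)².
z_{α/2} + z_β = 2.241 + 1.645 = 3.886.
n = 2 × (3.886 / 0.500)² = 2 × 7.772² = 2 × 60.40 = 120.8.
Round up to the next whole participant.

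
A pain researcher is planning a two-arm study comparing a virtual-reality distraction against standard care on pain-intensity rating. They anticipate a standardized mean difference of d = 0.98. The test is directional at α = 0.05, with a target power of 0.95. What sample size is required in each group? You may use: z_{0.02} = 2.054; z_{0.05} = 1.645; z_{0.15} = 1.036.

For two independent groups with equal n: n = 2·((z_{α} + z_β) / d)².
z_{α} + z_β = 1.645 + 1.645 = 3.290.
n = 2 × (3.290 / 0.98)² = 2 × 3.357² = 2 × 11.27 = 22.5.
Round up to the next whole participant.

n = 23 per group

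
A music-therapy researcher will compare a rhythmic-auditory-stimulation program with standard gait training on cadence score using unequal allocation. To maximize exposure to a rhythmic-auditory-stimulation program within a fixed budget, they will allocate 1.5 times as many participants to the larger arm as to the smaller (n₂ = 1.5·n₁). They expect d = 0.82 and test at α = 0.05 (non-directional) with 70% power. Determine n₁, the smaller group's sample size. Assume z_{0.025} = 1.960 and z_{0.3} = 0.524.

n₁ = 16

With allocation ratio k = n₂/n₁ = 1.5, Var(x̄₁−x̄₂) = σ²(1/n₁ + 1/(k·n₁)) = σ²·(k+1)/(k·n₁).
So n₁ = (1 + 1/k)·((z_{α/2} + z_β)/d)² = 1.667 × (2.484/0.82)².
n₁ = 1.667 × 9.18 = 15.3.
Round up: n₁ = 16, giving n₂ = 1.5 × 16 = 24.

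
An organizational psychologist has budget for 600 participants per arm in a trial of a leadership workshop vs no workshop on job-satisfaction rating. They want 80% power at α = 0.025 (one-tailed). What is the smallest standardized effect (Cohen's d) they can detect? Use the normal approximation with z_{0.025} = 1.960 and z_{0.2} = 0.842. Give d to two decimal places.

d_min ≈ 0.16

For two independent groups of n = 600 each: d_min = (z_{α} + z_β)·√(2/n).
z-sum = 1.960 + 0.842 = 2.802.
d_min = 2.802 × √(2/600) = 2.802 × 0.0577 = 0.162.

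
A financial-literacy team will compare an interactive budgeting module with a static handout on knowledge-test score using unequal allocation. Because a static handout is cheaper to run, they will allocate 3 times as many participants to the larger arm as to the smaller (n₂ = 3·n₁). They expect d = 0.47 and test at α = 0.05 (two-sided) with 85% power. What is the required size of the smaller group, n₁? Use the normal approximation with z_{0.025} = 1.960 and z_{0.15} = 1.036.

With allocation ratio k = n₂/n₁ = 3, Var(x̄₁−x̄₂) = σ²(1/n₁ + 1/(k·n₁)) = σ²·(k+1)/(k·n₁).
So n₁ = (1 + 1/k)·((z_{α/2} + z_β)/d)² = 1.333 × (2.996/0.47)².
n₁ = 1.333 × 40.63 = 54.2.
Round up: n₁ = 55, giving n₂ = 3 × 55 = 165.

n₁ = 55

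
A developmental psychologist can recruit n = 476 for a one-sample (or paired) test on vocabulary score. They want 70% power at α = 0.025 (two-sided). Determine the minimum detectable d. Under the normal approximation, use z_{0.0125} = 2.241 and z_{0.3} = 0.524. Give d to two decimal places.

d_min ≈ 0.13

For a single sample (or paired design) of n = 476: d_min = (z_{α/2} + z_β)/√n.
z-sum = 2.241 + 0.524 = 2.765.
d_min = 2.765 / √476 = 2.765 / 21.817 = 0.127.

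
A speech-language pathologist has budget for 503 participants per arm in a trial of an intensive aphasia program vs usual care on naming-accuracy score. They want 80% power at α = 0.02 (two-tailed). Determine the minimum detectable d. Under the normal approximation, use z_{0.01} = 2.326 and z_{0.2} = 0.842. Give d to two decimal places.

d_min ≈ 0.20

For two independent groups of n = 503 each: d_min = (z_{α/2} + z_β)·√(2/n).
z-sum = 2.326 + 0.842 = 3.168.
d_min = 3.168 × √(2/503) = 3.168 × 0.0631 = 0.200.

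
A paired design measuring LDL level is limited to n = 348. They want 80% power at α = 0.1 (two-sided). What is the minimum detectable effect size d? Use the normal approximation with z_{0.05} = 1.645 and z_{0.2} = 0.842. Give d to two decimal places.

For a single sample (or paired design) of n = 348: d_min = (z_{α/2} + z_β)/√n.
z-sum = 1.645 + 0.842 = 2.487.
d_min = 2.487 / √348 = 2.487 / 18.655 = 0.133.

d_min ≈ 0.13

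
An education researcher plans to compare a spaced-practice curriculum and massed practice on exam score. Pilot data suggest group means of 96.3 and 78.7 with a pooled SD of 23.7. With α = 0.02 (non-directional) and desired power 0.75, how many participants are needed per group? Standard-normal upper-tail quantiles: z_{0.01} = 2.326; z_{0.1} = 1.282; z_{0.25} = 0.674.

Cohen's d = |M₁ − M₂| / SD_pooled = |96.3 − 78.7| / 23.7 = 17.6 / 23.7 = 0.743.
For two independent groups with equal n: n = 2·((z_{α/2} + z_β) / d)².
z_{α/2} + z_β = 2.326 + 0.674 = 3.000.
n = 2 × (3.000 / 0.743)² = 2 × 4.038² = 2 × 16.30 = 32.6.
Round up to the next whole participant.

n = 33 per group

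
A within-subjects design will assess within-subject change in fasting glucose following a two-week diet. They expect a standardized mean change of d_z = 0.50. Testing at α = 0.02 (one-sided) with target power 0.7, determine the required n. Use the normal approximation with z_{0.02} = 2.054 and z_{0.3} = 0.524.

n = 27 pairs

For a paired (one-sample on differences) test: n = ((z_{α} + z_β) / d)².
z_{α} + z_β = 2.054 + 0.524 = 2.578.
n = (2.578 / 0.50)² = 5.156² = 26.58.
Round up.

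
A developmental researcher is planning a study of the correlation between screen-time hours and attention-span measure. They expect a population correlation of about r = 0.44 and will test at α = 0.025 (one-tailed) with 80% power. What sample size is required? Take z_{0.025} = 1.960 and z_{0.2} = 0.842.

n = 39

Fisher's z: C = ½·ln((1+r)/(1−r)) = ½·ln(2.5714) = 0.4722.
n = ((z_{α} + z_β)/C)² + 3.
(1.960 + 0.842) / 0.4722 = 2.802 / 0.4722 = 5.934.
n = 5.934² + 3 = 35.21 + 3 = 38.2.
Round up.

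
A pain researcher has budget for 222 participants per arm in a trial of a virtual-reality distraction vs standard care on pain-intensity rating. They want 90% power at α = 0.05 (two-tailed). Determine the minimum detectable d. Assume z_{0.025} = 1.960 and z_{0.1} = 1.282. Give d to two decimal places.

d_min ≈ 0.31

For two independent groups of n = 222 each: d_min = (z_{α/2} + z_β)·√(2/n).
z-sum = 1.960 + 1.282 = 3.242.
d_min = 3.242 × √(2/222) = 3.242 × 0.0949 = 0.308.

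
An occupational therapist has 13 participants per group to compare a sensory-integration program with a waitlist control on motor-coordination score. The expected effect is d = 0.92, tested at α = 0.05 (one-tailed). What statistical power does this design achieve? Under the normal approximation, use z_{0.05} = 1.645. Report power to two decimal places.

power ≈ 0.76

For two equal groups, power = Φ(d·√(n/2) − z_{α}).
d·√(n/2) = 0.92 × √(13/2) = 0.92 × 2.550 = 2.346.
z_β = 2.346 − 1.645 = 0.701.
Power = Φ(0.701) = 0.758.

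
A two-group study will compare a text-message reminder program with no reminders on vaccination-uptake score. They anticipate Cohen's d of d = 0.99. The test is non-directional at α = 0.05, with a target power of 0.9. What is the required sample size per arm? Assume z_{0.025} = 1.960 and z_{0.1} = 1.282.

n = 22 per group

For two independent groups with equal n: n = 2·((z_{α/2} + z_β) / d)².
z_{α/2} + z_β = 1.960 + 1.282 = 3.242.
n = 2 × (3.242 / 0.99)² = 2 × 3.275² = 2 × 10.72 = 21.4.
Round up to the next whole participant.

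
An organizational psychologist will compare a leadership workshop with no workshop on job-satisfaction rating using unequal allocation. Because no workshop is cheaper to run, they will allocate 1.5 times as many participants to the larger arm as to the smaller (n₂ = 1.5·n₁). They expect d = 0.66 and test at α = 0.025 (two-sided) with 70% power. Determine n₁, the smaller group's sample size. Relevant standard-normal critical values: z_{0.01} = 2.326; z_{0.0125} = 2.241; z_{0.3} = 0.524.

n₁ = 30

With allocation ratio k = n₂/n₁ = 1.5, Var(x̄₁−x̄₂) = σ²(1/n₁ + 1/(k·n₁)) = σ²·(k+1)/(k·n₁).
So n₁ = (1 + 1/k)·((z_{α/2} + z_β)/d)² = 1.667 × (2.765/0.66)².
n₁ = 1.667 × 17.55 = 29.3.
Round up: n₁ = 30, giving n₂ = 1.5 × 30 = 45.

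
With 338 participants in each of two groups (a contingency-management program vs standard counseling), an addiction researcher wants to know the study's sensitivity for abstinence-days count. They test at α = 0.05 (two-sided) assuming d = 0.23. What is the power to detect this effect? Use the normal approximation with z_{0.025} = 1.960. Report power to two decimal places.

For two equal groups, power = Φ(d·√(n/2) − z_{α/2}).
d·√(n/2) = 0.23 × √(338/2) = 0.23 × 13.000 = 2.990.
z_β = 2.990 − 1.960 = 1.030.
Power = Φ(1.030) = 0.848.

power ≈ 0.85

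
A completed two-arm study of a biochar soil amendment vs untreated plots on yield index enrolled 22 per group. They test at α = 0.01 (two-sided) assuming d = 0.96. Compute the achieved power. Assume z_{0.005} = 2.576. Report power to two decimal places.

power ≈ 0.73

For two equal groups, power = Φ(d·√(n/2) − z_{α/2}).
d·√(n/2) = 0.96 × √(22/2) = 0.96 × 3.317 = 3.184.
z_β = 3.184 − 2.576 = 0.608.
Power = Φ(0.608) = 0.728.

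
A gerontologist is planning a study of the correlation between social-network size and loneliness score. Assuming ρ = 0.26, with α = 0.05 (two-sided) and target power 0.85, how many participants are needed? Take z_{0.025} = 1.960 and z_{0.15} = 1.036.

n = 130

Fisher's z: C = ½·ln((1+r)/(1−r)) = ½·ln(1.7027) = 0.2661.
n = ((z_{α/2} + z_β)/C)² + 3.
(1.960 + 1.036) / 0.2661 = 2.996 / 0.2661 = 11.259.
n = 11.259² + 3 = 126.76 + 3 = 129.8.
Round up.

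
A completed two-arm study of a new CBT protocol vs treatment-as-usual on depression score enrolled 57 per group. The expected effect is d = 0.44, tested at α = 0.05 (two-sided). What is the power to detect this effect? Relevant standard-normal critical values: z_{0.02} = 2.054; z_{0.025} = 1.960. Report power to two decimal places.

For two equal groups, power = Φ(d·√(n/2) − z_{α/2}).
d·√(n/2) = 0.44 × √(57/2) = 0.44 × 5.339 = 2.349.
z_β = 2.349 − 1.960 = 0.389.
Power = Φ(0.389) = 0.651.

power ≈ 0.65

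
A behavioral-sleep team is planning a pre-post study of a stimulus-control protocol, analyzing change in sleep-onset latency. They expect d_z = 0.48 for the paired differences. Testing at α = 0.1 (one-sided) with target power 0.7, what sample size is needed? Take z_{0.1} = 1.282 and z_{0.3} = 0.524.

n = 15 pairs

For a paired (one-sample on differences) test: n = ((z_{α} + z_β) / d)².
z_{α} + z_β = 1.282 + 0.524 = 1.806.
n = (1.806 / 0.48)² = 3.763² = 14.16.
Round up.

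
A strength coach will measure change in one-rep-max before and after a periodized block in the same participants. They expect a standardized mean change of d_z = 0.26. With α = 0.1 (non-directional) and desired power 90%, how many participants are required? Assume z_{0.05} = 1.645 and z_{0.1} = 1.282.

n = 127 pairs

For a paired (one-sample on differences) test: n = ((z_{α/2} + z_β) / d)².
z_{α/2} + z_β = 1.645 + 1.282 = 2.927.
n = (2.927 / 0.26)² = 11.258² = 126.74.
Round up.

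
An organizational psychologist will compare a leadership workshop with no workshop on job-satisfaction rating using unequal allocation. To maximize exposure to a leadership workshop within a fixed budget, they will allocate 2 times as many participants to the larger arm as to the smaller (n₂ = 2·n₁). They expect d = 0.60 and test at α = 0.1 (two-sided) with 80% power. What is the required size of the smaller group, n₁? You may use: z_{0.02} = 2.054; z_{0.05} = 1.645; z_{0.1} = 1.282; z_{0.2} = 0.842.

With allocation ratio k = n₂/n₁ = 2, Var(x̄₁−x̄₂) = σ²(1/n₁ + 1/(k·n₁)) = σ²·(k+1)/(k·n₁).
So n₁ = (1 + 1/k)·((z_{α/2} + z_β)/d)² = 1.500 × (2.487/0.60)².
n₁ = 1.500 × 17.18 = 25.8.
Round up: n₁ = 26, giving n₂ = 2 × 26 = 52.

n₁ = 26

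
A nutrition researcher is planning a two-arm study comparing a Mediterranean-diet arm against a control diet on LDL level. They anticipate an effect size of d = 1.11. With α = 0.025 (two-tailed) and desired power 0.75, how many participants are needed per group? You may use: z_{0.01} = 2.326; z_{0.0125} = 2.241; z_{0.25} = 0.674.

For two independent groups with equal n: n = 2·((z_{α/2} + z_β) / d)².
z_{α/2} + z_β = 2.241 + 0.674 = 2.915.
n = 2 × (2.915 / 1.11)² = 2 × 2.626² = 2 × 6.90 = 13.8.
Round up to the next whole participant.

n = 14 per group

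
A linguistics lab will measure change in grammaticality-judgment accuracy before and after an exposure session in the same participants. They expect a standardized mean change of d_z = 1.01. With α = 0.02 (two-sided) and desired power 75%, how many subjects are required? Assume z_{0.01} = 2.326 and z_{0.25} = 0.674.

For a paired (one-sample on differences) test: n = ((z_{α/2} + z_β) / d)².
z_{α/2} + z_β = 2.326 + 0.674 = 3.000.
n = (3.000 / 1.01)² = 2.970² = 8.82.
Round up.

n = 9 pairs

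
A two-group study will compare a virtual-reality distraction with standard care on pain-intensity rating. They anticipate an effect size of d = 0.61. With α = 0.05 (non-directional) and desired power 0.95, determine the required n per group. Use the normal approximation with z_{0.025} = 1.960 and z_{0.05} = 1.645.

n = 70 per group

For two independent groups with equal n: n = 2·((z_{α/2} + z_β) / d)².
z_{α/2} + z_β = 1.960 + 1.645 = 3.605.
n = 2 × (3.605 / 0.61)² = 2 × 5.910² = 2 × 34.93 = 69.9.
Round up to the next whole participant.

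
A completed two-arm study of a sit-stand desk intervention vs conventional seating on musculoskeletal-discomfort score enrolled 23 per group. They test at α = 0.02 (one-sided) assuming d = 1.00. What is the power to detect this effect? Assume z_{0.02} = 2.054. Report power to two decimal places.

power ≈ 0.91

For two equal groups, power = Φ(d·√(n/2) − z_{α}).
d·√(n/2) = 1.00 × √(23/2) = 1.00 × 3.391 = 3.391.
z_β = 3.391 − 2.054 = 1.337.
Power = Φ(1.337) = 0.909.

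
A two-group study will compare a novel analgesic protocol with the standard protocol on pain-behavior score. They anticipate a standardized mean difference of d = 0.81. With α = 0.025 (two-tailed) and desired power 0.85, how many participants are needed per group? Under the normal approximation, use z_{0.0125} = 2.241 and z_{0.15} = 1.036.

For two independent groups with equal n: n = 2·((z_{α/2} + z_β) / d)².
z_{α/2} + z_β = 2.241 + 1.036 = 3.277.
n = 2 × (3.277 / 0.81)² = 2 × 4.046² = 2 × 16.37 = 32.7.
Round up to the next whole participant.

n = 33 per group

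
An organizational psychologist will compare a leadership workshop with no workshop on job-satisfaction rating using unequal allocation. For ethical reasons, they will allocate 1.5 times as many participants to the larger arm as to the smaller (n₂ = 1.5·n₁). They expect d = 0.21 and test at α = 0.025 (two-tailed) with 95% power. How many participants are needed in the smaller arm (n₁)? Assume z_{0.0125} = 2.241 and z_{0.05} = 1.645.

With allocation ratio k = n₂/n₁ = 1.5, Var(x̄₁−x̄₂) = σ²(1/n₁ + 1/(k·n₁)) = σ²·(k+1)/(k·n₁).
So n₁ = (1 + 1/k)·((z_{α/2} + z_β)/d)² = 1.667 × (3.886/0.21)².
n₁ = 1.667 × 342.43 = 570.7.
Round up: n₁ = 571, giving n₂ = ⌈1.5 × 571⌉ = ⌈856.5⌉ = 857.

n₁ = 571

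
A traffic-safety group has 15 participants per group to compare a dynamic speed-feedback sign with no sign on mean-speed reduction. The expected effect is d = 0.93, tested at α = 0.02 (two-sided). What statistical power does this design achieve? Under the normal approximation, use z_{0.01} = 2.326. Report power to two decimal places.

For two equal groups, power = Φ(d·√(n/2) − z_{α/2}).
d·√(n/2) = 0.93 × √(15/2) = 0.93 × 2.739 = 2.547.
z_β = 2.547 − 2.326 = 0.221.
Power = Φ(0.221) = 0.587.

power ≈ 0.59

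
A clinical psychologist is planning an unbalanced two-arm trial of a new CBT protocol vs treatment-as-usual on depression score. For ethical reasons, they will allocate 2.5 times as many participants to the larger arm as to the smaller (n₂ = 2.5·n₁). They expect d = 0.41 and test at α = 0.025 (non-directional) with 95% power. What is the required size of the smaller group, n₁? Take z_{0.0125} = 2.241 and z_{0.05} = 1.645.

With allocation ratio k = n₂/n₁ = 2.5, Var(x̄₁−x̄₂) = σ²(1/n₁ + 1/(k·n₁)) = σ²·(k+1)/(k·n₁).
So n₁ = (1 + 1/k)·((z_{α/2} + z_β)/d)² = 1.400 × (3.886/0.41)².
n₁ = 1.400 × 89.83 = 125.8.
Round up: n₁ = 126, giving n₂ = 2.5 × 126 = 315.

n₁ = 126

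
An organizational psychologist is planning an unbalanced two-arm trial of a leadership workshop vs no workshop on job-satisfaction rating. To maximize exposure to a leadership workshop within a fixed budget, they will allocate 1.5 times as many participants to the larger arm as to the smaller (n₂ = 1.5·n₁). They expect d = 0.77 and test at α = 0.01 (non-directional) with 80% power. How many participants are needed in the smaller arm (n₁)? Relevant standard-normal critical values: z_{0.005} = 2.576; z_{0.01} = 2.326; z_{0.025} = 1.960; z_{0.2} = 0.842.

With allocation ratio k = n₂/n₁ = 1.5, Var(x̄₁−x̄₂) = σ²(1/n₁ + 1/(k·n₁)) = σ²·(k+1)/(k·n₁).
So n₁ = (1 + 1/k)·((z_{α/2} + z_β)/d)² = 1.667 × (3.418/0.77)².
n₁ = 1.667 × 19.70 = 32.8.
Round up: n₁ = 33, giving n₂ = ⌈1.5 × 33⌉ = ⌈49.5⌉ = 50.

n₁ = 33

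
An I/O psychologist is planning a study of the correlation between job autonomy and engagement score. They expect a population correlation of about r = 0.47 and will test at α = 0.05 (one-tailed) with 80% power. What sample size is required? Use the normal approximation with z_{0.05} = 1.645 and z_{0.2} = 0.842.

n = 27

Fisher's z: C = ½·ln((1+r)/(1−r)) = ½·ln(2.7736) = 0.5101.
n = ((z_{α} + z_β)/C)² + 3.
(1.645 + 0.842) / 0.5101 = 2.487 / 0.5101 = 4.876.
n = 4.876² + 3 = 23.77 + 3 = 26.8.
Round up.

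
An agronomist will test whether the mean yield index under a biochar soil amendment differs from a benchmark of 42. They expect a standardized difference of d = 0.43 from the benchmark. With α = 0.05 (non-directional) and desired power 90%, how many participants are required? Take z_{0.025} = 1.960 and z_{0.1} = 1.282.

For a one-sample test: n = ((z_{α/2} + z_β) / d)².
z_{α/2} + z_β = 1.960 + 1.282 = 3.242.
n = (3.242 / 0.43)² = 7.540² = 56.84.
Round up.

n = 57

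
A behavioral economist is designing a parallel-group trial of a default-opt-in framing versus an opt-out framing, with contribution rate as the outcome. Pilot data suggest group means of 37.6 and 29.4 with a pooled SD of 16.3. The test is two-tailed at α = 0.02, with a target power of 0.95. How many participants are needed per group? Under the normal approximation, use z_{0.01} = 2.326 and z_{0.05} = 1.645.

n = 125 per group

Cohen's d = |M₁ − M₂| / SD_pooled = |37.6 − 29.4| / 16.3 = 8.2 / 16.3 = 0.503.
For two independent groups with equal n: n = 2·((z_{α/2} + z_β) / d)².
z_{α/2} + z_β = 2.326 + 1.645 = 3.971.
n = 2 × (3.971 / 0.503)² = 2 × 7.895² = 2 × 62.33 = 124.7.
Round up to the next whole participant.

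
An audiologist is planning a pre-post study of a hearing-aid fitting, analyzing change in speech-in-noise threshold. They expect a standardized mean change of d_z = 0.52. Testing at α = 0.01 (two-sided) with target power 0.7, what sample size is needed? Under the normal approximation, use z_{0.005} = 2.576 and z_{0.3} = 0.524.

For a paired (one-sample on differences) test: n = ((z_{α/2} + z_β) / d)².
z_{α/2} + z_β = 2.576 + 0.524 = 3.100.
n = (3.100 / 0.52)² = 5.962² = 35.54.
Round up.

n = 36 pairs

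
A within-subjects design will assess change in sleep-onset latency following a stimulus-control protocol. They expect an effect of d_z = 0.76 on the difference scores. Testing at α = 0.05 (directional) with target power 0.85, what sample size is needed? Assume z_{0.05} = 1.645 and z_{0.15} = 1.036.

n = 13 pairs

For a paired (one-sample on differences) test: n = ((z_{α} + z_β) / d)².
z_{α} + z_β = 1.645 + 1.036 = 2.681.
n = (2.681 / 0.76)² = 3.528² = 12.44.
Round up.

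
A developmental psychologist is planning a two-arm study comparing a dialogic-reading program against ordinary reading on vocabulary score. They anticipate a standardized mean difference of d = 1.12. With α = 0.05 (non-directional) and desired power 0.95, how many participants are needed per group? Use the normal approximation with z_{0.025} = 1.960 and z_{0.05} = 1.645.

For two independent groups with equal n: n = 2·((z_{α/2} + z_β) / d)².
z_{α/2} + z_β = 1.960 + 1.645 = 3.605.
n = 2 × (3.605 / 1.12)² = 2 × 3.219² = 2 × 10.36 = 20.7.
Round up to the next whole participant.

n = 21 per group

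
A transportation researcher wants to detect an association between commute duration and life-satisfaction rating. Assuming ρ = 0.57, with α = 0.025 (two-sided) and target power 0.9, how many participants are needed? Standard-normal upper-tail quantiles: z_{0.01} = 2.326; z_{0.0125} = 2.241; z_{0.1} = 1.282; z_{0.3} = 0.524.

Fisher's z: C = ½·ln((1+r)/(1−r)) = ½·ln(3.6512) = 0.6475.
n = ((z_{α/2} + z_β)/C)² + 3.
(2.241 + 1.282) / 0.6475 = 3.523 / 0.6475 = 5.441.
n = 5.441² + 3 = 29.60 + 3 = 32.6.
Round up.

n = 33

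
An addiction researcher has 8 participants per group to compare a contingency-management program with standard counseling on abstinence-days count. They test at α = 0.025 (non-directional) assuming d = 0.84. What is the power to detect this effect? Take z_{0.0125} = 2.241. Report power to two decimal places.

For two equal groups, power = Φ(d·√(n/2) − z_{α/2}).
d·√(n/2) = 0.84 × √(8/2) = 0.84 × 2.000 = 1.680.
z_β = 1.680 − 2.241 = -0.561.
Power = Φ(-0.561) = 0.287.

power ≈ 0.29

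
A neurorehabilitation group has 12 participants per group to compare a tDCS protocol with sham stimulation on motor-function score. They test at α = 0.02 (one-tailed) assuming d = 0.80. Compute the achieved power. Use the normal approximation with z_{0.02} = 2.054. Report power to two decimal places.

For two equal groups, power = Φ(d·√(n/2) − z_{α}).
d·√(n/2) = 0.80 × √(12/2) = 0.80 × 2.449 = 1.960.
z_β = 1.960 − 2.054 = -0.094.
Power = Φ(-0.094) = 0.462.

power ≈ 0.46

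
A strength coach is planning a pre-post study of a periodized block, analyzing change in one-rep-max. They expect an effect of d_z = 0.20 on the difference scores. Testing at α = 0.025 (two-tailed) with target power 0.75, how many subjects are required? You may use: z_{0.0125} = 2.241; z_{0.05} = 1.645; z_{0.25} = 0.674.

For a paired (one-sample on differences) test: n = ((z_{α/2} + z_β) / d)².
z_{α/2} + z_β = 2.241 + 0.674 = 2.915.
n = (2.915 / 0.20)² = 14.575² = 212.43.
Round up.

n = 213 pairs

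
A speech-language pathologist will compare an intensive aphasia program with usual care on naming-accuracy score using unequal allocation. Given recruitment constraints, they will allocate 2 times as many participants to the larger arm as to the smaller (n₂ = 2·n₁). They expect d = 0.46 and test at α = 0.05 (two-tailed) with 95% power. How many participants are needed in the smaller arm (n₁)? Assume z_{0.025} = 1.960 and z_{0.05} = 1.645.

With allocation ratio k = n₂/n₁ = 2, Var(x̄₁−x̄₂) = σ²(1/n₁ + 1/(k·n₁)) = σ²·(k+1)/(k·n₁).
So n₁ = (1 + 1/k)·((z_{α/2} + z_β)/d)² = 1.500 × (3.605/0.46)².
n₁ = 1.500 × 61.42 = 92.1.
Round up: n₁ = 93, giving n₂ = 2 × 93 = 186.

n₁ = 93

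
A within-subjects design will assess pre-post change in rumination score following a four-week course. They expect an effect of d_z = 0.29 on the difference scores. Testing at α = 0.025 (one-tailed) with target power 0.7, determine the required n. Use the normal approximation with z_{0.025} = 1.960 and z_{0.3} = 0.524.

For a paired (one-sample on differences) test: n = ((z_{α} + z_β) / d)².
z_{α} + z_β = 1.960 + 0.524 = 2.484.
n = (2.484 / 0.29)² = 8.566² = 73.37.
Round up.

n = 74 pairs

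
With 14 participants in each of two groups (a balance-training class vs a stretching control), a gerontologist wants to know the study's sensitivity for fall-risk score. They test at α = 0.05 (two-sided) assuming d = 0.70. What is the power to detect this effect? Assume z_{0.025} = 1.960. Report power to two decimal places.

power ≈ 0.46

For two equal groups, power = Φ(d·√(n/2) − z_{α/2}).
d·√(n/2) = 0.70 × √(14/2) = 0.70 × 2.646 = 1.852.
z_β = 1.852 − 1.960 = -0.108.
Power = Φ(-0.108) = 0.457.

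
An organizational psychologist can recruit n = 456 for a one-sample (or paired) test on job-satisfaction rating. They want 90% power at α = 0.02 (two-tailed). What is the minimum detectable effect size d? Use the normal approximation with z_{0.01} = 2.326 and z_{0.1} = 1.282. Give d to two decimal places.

d_min ≈ 0.17

For a single sample (or paired design) of n = 456: d_min = (z_{α/2} + z_β)/√n.
z-sum = 2.326 + 1.282 = 3.608.
d_min = 3.608 / √456 = 3.608 / 21.354 = 0.169.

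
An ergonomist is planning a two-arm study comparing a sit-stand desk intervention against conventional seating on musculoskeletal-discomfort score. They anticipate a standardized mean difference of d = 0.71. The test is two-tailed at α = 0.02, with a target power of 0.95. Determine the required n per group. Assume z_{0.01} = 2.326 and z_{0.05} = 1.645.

For two independent groups with equal n: n = 2·((z_{α/2} + z_β) / d)².
z_{α/2} + z_β = 2.326 + 1.645 = 3.971.
n = 2 × (3.971 / 0.71)² = 2 × 5.593² = 2 × 31.28 = 62.6.
Round up to the next whole participant.

n = 63 per group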